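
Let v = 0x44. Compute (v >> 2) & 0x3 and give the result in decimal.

1

v = 01000100
Shift right by 2: 010001
Mask low 2 bits: 01 = 1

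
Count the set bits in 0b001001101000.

4

n = 1001101000
Count the 1s: 1 + 1 + 1 + 1 = 4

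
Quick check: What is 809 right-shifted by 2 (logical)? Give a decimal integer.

202

809 = 1100101001
shift right by 2 → 0011001010 = 202
(equivalently, floor(809 / 4))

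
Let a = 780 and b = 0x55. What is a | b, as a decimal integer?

861

780 = 1100001100
0x55 = 0001010101
 OR → 1101011101 = 861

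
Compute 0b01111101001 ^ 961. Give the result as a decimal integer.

a = 1111101001
961 = 1111000001
XOR → 0000101000 = 40

40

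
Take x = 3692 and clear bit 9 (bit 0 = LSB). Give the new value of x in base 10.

x = 111001101100
bit 9 is currently 1; clear it via x & ~(1 << 9) = x & ~512
→ 110001101100 = 3180

3180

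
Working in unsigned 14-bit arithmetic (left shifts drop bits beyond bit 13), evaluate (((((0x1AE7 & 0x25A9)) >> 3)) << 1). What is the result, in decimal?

0x1AE7 = 01101011100111
0x25A9 = 10010110101001
→ & → 00000010100001 = 161
→ >> 3 → 00000000010100 = 20
→ << 1 (mod 2^14) → 00000000101000 = 40

40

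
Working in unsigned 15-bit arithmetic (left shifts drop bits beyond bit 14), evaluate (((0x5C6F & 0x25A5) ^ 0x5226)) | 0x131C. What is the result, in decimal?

0x5C6F = 101110001101111
0x25A5 = 010010110100101
→ & → 000010000100101 = 1061
0x5226 = 101001000100110
→ ^ → 101011000000011 = 22019
0x131C = 001001100011100
→ | → 101011100011111 = 22303

22303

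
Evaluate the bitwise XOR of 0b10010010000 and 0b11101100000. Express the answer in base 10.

1008

a = 10010010000
b = 11101100000
XOR → 01111110000 = 1008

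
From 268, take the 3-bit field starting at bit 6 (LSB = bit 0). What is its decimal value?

v = 000100001100
Shift right by 6: 000100
Mask low 3 bits: 100 = 4

4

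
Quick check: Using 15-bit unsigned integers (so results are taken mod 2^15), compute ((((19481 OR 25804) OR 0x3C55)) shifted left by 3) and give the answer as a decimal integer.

26344

19481 = 100110000011001
25804 = 110010011001100
→ OR → 110110011011101 = 27869
0x3C55 = 011110001010101
→ OR → 111110011011101 = 31965
→ shifted left by 3 (mod 2^15) → 110011011101000 = 26344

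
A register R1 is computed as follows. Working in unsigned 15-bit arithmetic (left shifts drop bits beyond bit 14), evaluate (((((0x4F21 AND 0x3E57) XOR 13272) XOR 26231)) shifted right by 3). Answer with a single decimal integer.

0x4F21 = 100111100100001
0x3E57 = 011111001010111
→ AND → 000111000000001 = 3585
13272 = 011001111011000
→ XOR → 011110111011001 = 15833
26231 = 110011001110111
→ XOR → 101101110101110 = 23470
→ shifted right by 3 → 000101101110101 = 2933

2933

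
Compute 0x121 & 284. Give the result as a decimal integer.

0x121 = 100100001
284 = 100011100
AND → 100000000 = 256

256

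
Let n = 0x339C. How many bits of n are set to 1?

0x339C = 11001110011100
Count the 1s: 1 + 1 + 1 + 1 + 1 + 1 + 1 + 1 = 8

8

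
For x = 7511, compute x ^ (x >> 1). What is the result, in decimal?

5116

x = 1110101010111 = 7511
x>>1 = 0111010101011
XOR  = 1001111111100 = 5116
(x ^ (x >> 1) gives the standard binary-reflected Gray code of x.)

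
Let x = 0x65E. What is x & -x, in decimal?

x = 11001011110 = 1630
-x (two's complement) = …00110100010
AND   = 00000000010 = 2
(x & -x isolates the lowest set bit of x.)

2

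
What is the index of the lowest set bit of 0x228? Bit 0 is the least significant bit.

3

0x228 = 1000101000
Trailing zeros: 3, so the lowest set bit is bit 3 (value 8).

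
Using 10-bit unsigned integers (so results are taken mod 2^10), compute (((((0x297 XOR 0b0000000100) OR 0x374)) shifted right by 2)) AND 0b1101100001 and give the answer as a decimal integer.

97

0x297 = 1010010111
0b0000000100 = 0000000100
→ XOR → 1010010011 = 659
0x374 = 1101110100
→ OR → 1111110111 = 1015
→ shifted right by 2 → 0011111101 = 253
0b1101100001 = 1101100001
→ AND → 0001100001 = 97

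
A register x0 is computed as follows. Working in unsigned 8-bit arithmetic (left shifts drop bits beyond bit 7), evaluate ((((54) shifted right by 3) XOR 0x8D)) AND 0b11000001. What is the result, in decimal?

129

54 = 00110110
→ shifted right by 3 → 00000110 = 6
0x8D = 10001101
→ XOR → 10001011 = 139
0b11000001 = 11000001
→ AND → 10000001 = 129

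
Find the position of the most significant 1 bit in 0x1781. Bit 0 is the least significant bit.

0x1781 = 1011110000001
The topmost 1 is at position 12 (since 2^12 = 4096 ≤ 6017 < 8192).

12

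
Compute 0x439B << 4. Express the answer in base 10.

276912

0x439B = 0000100001110011011
shift left by 4 → 1000011100110110000 = 276912
(equivalently, 17307 × 2^4 = 17307 × 16)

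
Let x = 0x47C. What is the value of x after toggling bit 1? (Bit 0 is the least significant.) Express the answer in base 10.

x = 10001111100
bit 1 is currently 0; toggle it via x ^ (1 << 1) = x ^ 2
→ 10001111110 = 1150

1150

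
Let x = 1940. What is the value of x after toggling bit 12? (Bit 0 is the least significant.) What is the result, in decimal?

6036

x = 00011110010100
bit 12 is currently 0; toggle it via x ^ (1 << 12) = x ^ 4096
→ 01011110010100 = 6036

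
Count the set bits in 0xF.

4

0xF = 1111
Count the 1s: 1 + 1 + 1 + 1 = 4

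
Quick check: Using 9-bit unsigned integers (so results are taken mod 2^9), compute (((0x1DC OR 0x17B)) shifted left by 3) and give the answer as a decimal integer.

504

0x1DC = 111011100
0x17B = 101111011
→ OR → 111111111 = 511
→ shifted left by 3 (mod 2^9) → 111111000 = 504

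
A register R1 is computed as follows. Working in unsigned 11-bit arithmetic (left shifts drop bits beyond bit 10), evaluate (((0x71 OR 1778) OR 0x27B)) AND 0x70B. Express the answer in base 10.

1547

0x71 = 00001110001
1778 = 11011110010
→ OR → 11011110011 = 1779
0x27B = 01001111011
→ OR → 11011111011 = 1787
0x70B = 11100001011
→ AND → 11000001011 = 1547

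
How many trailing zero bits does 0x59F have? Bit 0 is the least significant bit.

0x59F = 10110011111
Trailing zeros: 0, so the lowest set bit is bit 0 (value 1).

0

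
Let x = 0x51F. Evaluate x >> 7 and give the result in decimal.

10

0x51F = 10100011111
shift right by 7 → 00000001010 = 10
(equivalently, floor(1311 / 128))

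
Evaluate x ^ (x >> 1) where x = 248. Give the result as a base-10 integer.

132

x = 11111000 = 248
x>>1 = 01111100
XOR  = 10000100 = 132
(x ^ (x >> 1) gives the standard binary-reflected Gray code of x.)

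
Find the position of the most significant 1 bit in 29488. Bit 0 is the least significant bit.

14

29488 = 111001100110000
The topmost 1 is at position 14 (since 2^14 = 16384 ≤ 29488 < 32768).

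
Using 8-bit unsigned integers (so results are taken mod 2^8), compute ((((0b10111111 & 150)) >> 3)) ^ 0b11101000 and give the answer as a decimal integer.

0b10111111 = 10111111
150 = 10010110
→ & → 10010110 = 150
→ >> 3 → 00010010 = 18
0b11101000 = 11101000
→ ^ → 11111010 = 250

250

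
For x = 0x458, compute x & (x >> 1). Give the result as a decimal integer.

x = 10001011000 = 1112
x>>1 = 01000101100
AND  = 00000001000 = 8
(x & (x >> 1) has a 1 wherever x has two consecutive 1 bits.)

8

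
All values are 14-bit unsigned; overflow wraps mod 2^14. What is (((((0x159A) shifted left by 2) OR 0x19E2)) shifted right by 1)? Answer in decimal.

0x159A = 01010110011010
→ shifted left by 2 (mod 2^14) → 01011001101000 = 5736
0x19E2 = 01100111100010
→ OR → 01111111101010 = 8170
→ shifted right by 1 → 00111111110101 = 4085

4085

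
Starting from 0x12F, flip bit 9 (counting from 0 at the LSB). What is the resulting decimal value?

815

x = 000100101111
bit 9 is currently 0; toggle it via x ^ (1 << 9) = x ^ 512
→ 001100101111 = 815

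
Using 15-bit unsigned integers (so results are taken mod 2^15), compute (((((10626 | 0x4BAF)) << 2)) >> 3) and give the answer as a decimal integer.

10626 = 010100110000010
0x4BAF = 100101110101111
→ | → 110101110101111 = 27567
→ << 2 (mod 2^15) → 010111010111100 = 11964
→ >> 3 → 000010111010111 = 1495

1495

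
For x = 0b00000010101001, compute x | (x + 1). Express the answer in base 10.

x = 10101001 = 169
x + 1 = 10101010
OR    = 10101011 = 171
(x | (x + 1) sets the lowest cleared bit.)

171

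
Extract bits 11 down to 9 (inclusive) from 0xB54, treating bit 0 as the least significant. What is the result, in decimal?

v = 101101010100
Shift right by 9: 101
Mask low 3 bits: 101 = 5

5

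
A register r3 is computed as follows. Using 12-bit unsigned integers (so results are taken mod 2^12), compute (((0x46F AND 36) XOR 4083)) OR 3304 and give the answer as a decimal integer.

0x46F = 010001101111
36 = 000000100100
→ AND → 000000100100 = 36
4083 = 111111110011
→ XOR → 111111010111 = 4055
3304 = 110011101000
→ OR → 111111111111 = 4095

4095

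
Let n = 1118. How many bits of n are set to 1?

1118 = 10001011110
Count the 1s: 1 + 1 + 1 + 1 + 1 + 1 = 6

6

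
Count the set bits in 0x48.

2

0x48 = 1001000
Count the 1s: 1 + 1 = 2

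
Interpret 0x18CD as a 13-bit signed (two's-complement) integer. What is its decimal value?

-1843

pattern = 1100011001101 (MSB is 1 ⇒ negative)
Invert: 0011100110010, add 1 → 0011100110011 = 1843, so the value is -1843.
(Equivalently: 6349 - 2^13 = 6349 - 8192 = -1843.)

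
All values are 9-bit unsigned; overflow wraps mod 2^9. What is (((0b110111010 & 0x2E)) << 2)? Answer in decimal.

168

0b110111010 = 110111010
0x2E = 000101110
→ & → 000101010 = 42
→ << 2 (mod 2^9) → 010101000 = 168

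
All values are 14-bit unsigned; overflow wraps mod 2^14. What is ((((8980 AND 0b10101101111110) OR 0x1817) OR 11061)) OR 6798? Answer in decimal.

8980 = 10001100010100
0b10101101111110 = 10101101111110
→ AND → 10001100010100 = 8980
0x1817 = 01100000010111
→ OR → 11101100010111 = 15127
11061 = 10101100110101
→ OR → 11101100110111 = 15159
6798 = 01101010001110
→ OR → 11101110111111 = 15295

15295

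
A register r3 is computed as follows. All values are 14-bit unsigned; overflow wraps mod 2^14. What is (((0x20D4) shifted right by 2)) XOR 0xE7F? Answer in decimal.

0x20D4 = 10000011010100
→ shifted right by 2 → 00100000110101 = 2101
0xE7F = 00111001111111
→ XOR → 00011001001010 = 1610

1610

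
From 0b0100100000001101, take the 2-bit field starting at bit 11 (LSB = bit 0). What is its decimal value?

1

v = 0100100000001101
Shift right by 11: 01001
Mask low 2 bits: 01 = 1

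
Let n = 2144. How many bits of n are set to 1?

2144 = 100001100000
Count the 1s: 1 + 1 + 1 = 3

3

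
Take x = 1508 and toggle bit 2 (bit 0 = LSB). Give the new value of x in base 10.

1504

x = 10111100100
bit 2 is currently 1; toggle it via x ^ (1 << 2) = x ^ 4
→ 10111100000 = 1504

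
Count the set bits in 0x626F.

0x626F = 110001001101111
Count the 1s: 1 + 1 + 1 + 1 + 1 + 1 + 1 + 1 + 1 = 9

9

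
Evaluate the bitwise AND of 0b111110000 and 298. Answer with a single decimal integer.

a = 111110000
298 = 100101010
AND → 100100000 = 288

288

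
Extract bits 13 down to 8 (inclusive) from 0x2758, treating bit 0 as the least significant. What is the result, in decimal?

v = 10011101011000
Shift right by 8: 100111
Mask low 6 bits: 100111 = 39

39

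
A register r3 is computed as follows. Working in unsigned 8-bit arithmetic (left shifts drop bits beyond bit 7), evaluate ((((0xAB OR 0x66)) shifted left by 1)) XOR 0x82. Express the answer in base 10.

0xAB = 10101011
0x66 = 01100110
→ OR → 11101111 = 239
→ shifted left by 1 (mod 2^8) → 11011110 = 222
0x82 = 10000010
→ XOR → 01011100 = 92

92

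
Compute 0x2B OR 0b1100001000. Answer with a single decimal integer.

0x2B = 0000101011
b = 1100001000
 OR → 1100101011 = 811

811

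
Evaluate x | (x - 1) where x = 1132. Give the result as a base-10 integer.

1135

x = 10001101100 = 1132
x - 1 = 10001101011
OR    = 10001101111 = 1135
(x | (x - 1) sets all bits below the lowest set bit.)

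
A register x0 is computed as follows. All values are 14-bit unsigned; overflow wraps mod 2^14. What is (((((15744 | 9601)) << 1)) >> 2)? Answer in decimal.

15744 = 11110110000000
9601 = 10010110000001
→ | → 11110110000001 = 15745
→ << 1 (mod 2^14) → 11101100000010 = 15106
→ >> 2 → 00111011000000 = 3776

3776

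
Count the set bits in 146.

146 = 10010010
Count the 1s: 1 + 1 + 1 = 3

3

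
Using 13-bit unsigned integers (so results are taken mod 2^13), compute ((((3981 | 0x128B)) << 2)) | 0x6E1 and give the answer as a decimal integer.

3981 = 0111110001101
0x128B = 1001010001011
→ | → 1111110001111 = 8079
→ << 2 (mod 2^13) → 1111000111100 = 7740
0x6E1 = 0011011100001
→ | → 1111011111101 = 7933

7933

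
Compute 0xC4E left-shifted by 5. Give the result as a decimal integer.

100800

0xC4E = 00000110001001110
shift left by 5 → 11000100111000000 = 100800
(equivalently, 3150 × 2^5 = 3150 × 32)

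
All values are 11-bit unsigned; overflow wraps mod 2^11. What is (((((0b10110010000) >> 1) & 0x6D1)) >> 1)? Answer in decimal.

352

0b10110010000 = 10110010000
→ >> 1 → 01011001000 = 712
0x6D1 = 11011010001
→ & → 01011000000 = 704
→ >> 1 → 00101100000 = 352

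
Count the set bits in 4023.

10

4023 = 111110110111
Count the 1s: 1 + 1 + 1 + 1 + 1 + 1 + 1 + 1 + 1 + 1 = 10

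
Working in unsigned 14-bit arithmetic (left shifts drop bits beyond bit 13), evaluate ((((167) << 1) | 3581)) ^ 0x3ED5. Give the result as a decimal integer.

167 = 00000010100111
→ << 1 (mod 2^14) → 00000101001110 = 334
3581 = 00110111111101
→ | → 00110111111111 = 3583
0x3ED5 = 11111011010101
→ ^ → 11001100101010 = 13098

13098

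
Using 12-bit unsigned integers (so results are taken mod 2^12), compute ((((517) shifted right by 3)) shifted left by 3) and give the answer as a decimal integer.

512

517 = 001000000101
→ shifted right by 3 → 000001000000 = 64
→ shifted left by 3 (mod 2^12) → 001000000000 = 512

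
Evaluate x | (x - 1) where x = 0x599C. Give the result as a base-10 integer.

x = 101100110011100 = 22940
x - 1 = 101100110011011
OR    = 101100110011111 = 22943
(x | (x - 1) sets all bits below the lowest set bit.)

22943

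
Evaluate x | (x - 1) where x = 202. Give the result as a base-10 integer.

x = 11001010 = 202
x - 1 = 11001001
OR    = 11001011 = 203
(x | (x - 1) sets all bits below the lowest set bit.)

203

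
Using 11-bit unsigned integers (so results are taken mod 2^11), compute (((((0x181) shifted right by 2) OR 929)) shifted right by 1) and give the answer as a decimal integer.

0x181 = 00110000001
→ shifted right by 2 → 00001100000 = 96
929 = 01110100001
→ OR → 01111100001 = 993
→ shifted right by 1 → 00111110000 = 496

496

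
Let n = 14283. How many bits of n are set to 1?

10

14283 = 11011111001011
Count the 1s: 1 + 1 + 1 + 1 + 1 + 1 + 1 + 1 + 1 + 1 = 10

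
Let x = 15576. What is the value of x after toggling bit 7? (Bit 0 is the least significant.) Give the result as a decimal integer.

15448

x = 11110011011000
bit 7 is currently 1; toggle it via x ^ (1 << 7) = x ^ 128
→ 11110001011000 = 15448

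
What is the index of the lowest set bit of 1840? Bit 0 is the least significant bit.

4

1840 = 11100110000
Trailing zeros: 4, so the lowest set bit is bit 4 (value 16).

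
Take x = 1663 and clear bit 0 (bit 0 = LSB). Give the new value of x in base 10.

1662

x = 11001111111
bit 0 is currently 1; clear it via x & ~(1 << 0) = x & ~1
→ 11001111110 = 1662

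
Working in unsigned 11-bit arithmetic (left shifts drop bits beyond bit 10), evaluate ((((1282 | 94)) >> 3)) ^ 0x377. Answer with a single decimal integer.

1282 = 10100000010
94 = 00001011110
→ | → 10101011110 = 1374
→ >> 3 → 00010101011 = 171
0x377 = 01101110111
→ ^ → 01111011100 = 988

988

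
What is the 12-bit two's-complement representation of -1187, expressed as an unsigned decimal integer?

2909

1187 in 12 bits: 010010100011
Invert: 101101011100
Add 1:  101101011101 = 2909
(Check: 2^12 - 1187 = 4096 - 1187 = 2909.)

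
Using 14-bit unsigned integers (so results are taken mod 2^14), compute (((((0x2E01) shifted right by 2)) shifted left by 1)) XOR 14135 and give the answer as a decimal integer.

8247

0x2E01 = 10111000000001
→ shifted right by 2 → 00101110000000 = 2944
→ shifted left by 1 (mod 2^14) → 01011100000000 = 5888
14135 = 11011100110111
→ XOR → 10000000110111 = 8247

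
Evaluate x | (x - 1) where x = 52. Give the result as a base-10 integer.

x = 110100 = 52
x - 1 = 110011
OR    = 110111 = 55
(x | (x - 1) sets all bits below the lowest set bit.)

55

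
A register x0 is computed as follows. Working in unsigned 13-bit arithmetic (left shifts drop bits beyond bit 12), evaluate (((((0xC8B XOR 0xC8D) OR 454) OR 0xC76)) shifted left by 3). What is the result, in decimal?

0xC8B = 0110010001011
0xC8D = 0110010001101
→ XOR → 0000000000110 = 6
454 = 0000111000110
→ OR → 0000111000110 = 454
0xC76 = 0110001110110
→ OR → 0110111110110 = 3574
→ shifted left by 3 (mod 2^13) → 0111110110000 = 4016

4016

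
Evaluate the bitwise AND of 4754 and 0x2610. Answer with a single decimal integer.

528

4754 = 01001010010010
0x2610 = 10011000010000
AND → 00001000010000 = 528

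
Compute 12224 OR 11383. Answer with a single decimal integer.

12279

12224 = 10111111000000
11383 = 10110001110111
 OR → 10111111110111 = 12279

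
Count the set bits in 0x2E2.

5

0x2E2 = 1011100010
Count the 1s: 1 + 1 + 1 + 1 + 1 = 5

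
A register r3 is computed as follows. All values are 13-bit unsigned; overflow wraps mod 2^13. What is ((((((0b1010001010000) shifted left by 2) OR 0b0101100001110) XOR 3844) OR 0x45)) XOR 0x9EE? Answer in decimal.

0b1010001010000 = 1010001010000
→ shifted left by 2 (mod 2^13) → 1000101000000 = 4416
0b0101100001110 = 0101100001110
→ OR → 1101101001110 = 6990
3844 = 0111100000100
→ XOR → 1010001001010 = 5194
0x45 = 0000001000101
→ OR → 1010001001111 = 5199
0x9EE = 0100111101110
→ XOR → 1110110100001 = 7585

7585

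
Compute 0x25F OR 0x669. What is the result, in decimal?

1663

0x25F = 01001011111
0x669 = 11001101001
 OR → 11001111111 = 1663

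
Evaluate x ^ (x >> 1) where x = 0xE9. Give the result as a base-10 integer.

157

x = 11101001 = 233
x>>1 = 01110100
XOR  = 10011101 = 157
(x ^ (x >> 1) gives the standard binary-reflected Gray code of x.)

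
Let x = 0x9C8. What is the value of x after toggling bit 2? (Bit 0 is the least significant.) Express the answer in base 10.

2508

x = 100111001000
bit 2 is currently 0; toggle it via x ^ (1 << 2) = x ^ 4
→ 100111001100 = 2508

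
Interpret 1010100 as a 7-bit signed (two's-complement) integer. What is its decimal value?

-44

pattern = 1010100 (MSB is 1 ⇒ negative)
Invert: 0101011, add 1 → 0101100 = 44, so the value is -44.
(Equivalently: 84 - 2^7 = 84 - 128 = -44.)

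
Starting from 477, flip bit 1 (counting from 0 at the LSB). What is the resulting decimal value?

x = 111011101
bit 1 is currently 0; toggle it via x ^ (1 << 1) = x ^ 2
→ 111011111 = 479

479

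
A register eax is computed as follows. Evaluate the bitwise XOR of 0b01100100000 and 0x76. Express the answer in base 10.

854

a = 1100100000
0x76 = 0001110110
XOR → 1101010110 = 854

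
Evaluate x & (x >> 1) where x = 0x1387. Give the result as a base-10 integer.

387

x = 1001110000111 = 4999
x>>1 = 0100111000011
AND  = 0000110000011 = 387
(x & (x >> 1) has a 1 wherever x has two consecutive 1 bits.)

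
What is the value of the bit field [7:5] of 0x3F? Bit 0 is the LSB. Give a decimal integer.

1

v = 00111111
Shift right by 5: 001
Mask low 3 bits: 001 = 1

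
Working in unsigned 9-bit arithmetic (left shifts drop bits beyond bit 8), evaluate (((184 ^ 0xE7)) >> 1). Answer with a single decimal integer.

184 = 010111000
0xE7 = 011100111
→ ^ → 001011111 = 95
→ >> 1 → 000101111 = 47

47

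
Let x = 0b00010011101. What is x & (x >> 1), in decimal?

x = 10011101 = 157
x>>1 = 01001110
AND  = 00001100 = 12
(x & (x >> 1) has a 1 wherever x has two consecutive 1 bits.)

12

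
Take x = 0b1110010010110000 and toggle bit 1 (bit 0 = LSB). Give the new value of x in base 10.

58546

x = 1110010010110000
bit 1 is currently 0; toggle it via x ^ (1 << 1) = x ^ 2
→ 1110010010110010 = 58546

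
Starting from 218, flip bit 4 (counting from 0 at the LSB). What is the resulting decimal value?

x = 011011010
bit 4 is currently 1; toggle it via x ^ (1 << 4) = x ^ 16
→ 011001010 = 202

202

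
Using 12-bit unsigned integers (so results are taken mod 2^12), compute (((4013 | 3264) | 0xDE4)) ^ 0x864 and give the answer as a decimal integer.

1929

4013 = 111110101101
3264 = 110011000000
→ | → 111111101101 = 4077
0xDE4 = 110111100100
→ | → 111111101101 = 4077
0x864 = 100001100100
→ ^ → 011110001001 = 1929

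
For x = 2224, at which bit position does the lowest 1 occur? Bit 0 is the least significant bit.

2224 = 100010110000
Trailing zeros: 4, so the lowest set bit is bit 4 (value 16).

4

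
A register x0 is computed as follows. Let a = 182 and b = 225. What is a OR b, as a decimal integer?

182 = 10110110
225 = 11100001
 OR → 11110111 = 247

247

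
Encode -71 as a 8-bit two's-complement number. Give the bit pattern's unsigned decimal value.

71 in 8 bits: 01000111
Invert: 10111000
Add 1:  10111001 = 185
(Check: 2^8 - 71 = 256 - 71 = 185.)

185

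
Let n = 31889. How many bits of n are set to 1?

8

31889 = 111110010010001
Count the 1s: 1 + 1 + 1 + 1 + 1 + 1 + 1 + 1 = 8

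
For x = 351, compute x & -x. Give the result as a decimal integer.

1

x = 101011111 = 351
-x (two's complement) = …010100001
AND   = 000000001 = 1
(x & -x isolates the lowest set bit of x.)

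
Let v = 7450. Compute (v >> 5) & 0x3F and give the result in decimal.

v = 01110100011010
Shift right by 5: 011101000
Mask low 6 bits: 101000 = 40

40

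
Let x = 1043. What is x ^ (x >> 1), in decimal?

x = 10000010011 = 1043
x>>1 = 01000001001
XOR  = 11000011010 = 1562
(x ^ (x >> 1) gives the standard binary-reflected Gray code of x.)

1562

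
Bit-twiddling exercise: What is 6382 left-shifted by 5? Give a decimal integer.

6382 = 000001100011101110
shift left by 5 → 110001110111000000 = 204224
(equivalently, 6382 × 2^5 = 6382 × 32)

204224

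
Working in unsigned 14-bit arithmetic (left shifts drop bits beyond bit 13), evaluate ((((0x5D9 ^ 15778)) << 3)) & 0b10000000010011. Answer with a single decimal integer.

16

0x5D9 = 00010111011001
15778 = 11110110100010
→ ^ → 11100001111011 = 14459
→ << 3 (mod 2^14) → 00001111011000 = 984
0b10000000010011 = 10000000010011
→ & → 00000000010000 = 16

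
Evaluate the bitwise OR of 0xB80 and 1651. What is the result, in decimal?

4083

0xB80 = 101110000000
1651 = 011001110011
 OR → 111111110011 = 4083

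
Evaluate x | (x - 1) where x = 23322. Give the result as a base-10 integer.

23323

x = 101101100011010 = 23322
x - 1 = 101101100011001
OR    = 101101100011011 = 23323
(x | (x - 1) sets all bits below the lowest set bit.)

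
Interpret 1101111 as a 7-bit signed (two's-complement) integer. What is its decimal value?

pattern = 1101111 (MSB is 1 ⇒ negative)
Invert: 0010000, add 1 → 0010001 = 17, so the value is -17.
(Equivalently: 111 - 2^7 = 111 - 128 = -17.)

-17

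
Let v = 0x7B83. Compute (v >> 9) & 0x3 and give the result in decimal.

v = 111101110000011
Shift right by 9: 111101
Mask low 2 bits: 01 = 1

1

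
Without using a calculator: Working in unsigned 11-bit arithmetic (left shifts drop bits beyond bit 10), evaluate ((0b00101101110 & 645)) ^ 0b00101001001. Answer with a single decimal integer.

0b00101101110 = 00101101110
645 = 01010000101
→ & → 00000000100 = 4
0b00101001001 = 00101001001
→ ^ → 00101001101 = 333

333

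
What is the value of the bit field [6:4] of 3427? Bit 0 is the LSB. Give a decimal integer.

v = 110101100011
Shift right by 4: 11010110
Mask low 3 bits: 110 = 6

6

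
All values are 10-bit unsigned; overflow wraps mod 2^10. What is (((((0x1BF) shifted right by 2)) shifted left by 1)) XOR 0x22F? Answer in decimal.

0x1BF = 0110111111
→ shifted right by 2 → 0001101111 = 111
→ shifted left by 1 (mod 2^10) → 0011011110 = 222
0x22F = 1000101111
→ XOR → 1011110001 = 753

753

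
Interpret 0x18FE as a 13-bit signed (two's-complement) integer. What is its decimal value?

-1794

pattern = 1100011111110 (MSB is 1 ⇒ negative)
Invert: 0011100000001, add 1 → 0011100000010 = 1794, so the value is -1794.
(Equivalently: 6398 - 2^13 = 6398 - 8192 = -1794.)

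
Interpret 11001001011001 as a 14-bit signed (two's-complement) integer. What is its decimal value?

-3495

pattern = 11001001011001 (MSB is 1 ⇒ negative)
Invert: 00110110100110, add 1 → 00110110100111 = 3495, so the value is -3495.
(Equivalently: 12889 - 2^14 = 12889 - 16384 = -3495.)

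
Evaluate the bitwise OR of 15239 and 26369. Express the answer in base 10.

32647

15239 = 011101110000111
26369 = 110011100000001
 OR → 111111110000111 = 32647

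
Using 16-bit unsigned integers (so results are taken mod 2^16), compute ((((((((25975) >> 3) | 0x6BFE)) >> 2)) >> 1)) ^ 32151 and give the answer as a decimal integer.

25975 = 0110010101110111
→ >> 3 → 0000110010101110 = 3246
0x6BFE = 0110101111111110
→ | → 0110111111111110 = 28670
→ >> 2 → 0001101111111111 = 7167
→ >> 1 → 0000110111111111 = 3583
32151 = 0111110110010111
→ ^ → 0111000001101000 = 28776

28776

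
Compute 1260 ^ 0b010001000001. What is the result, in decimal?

173

1260 = 10011101100
b = 10001000001
XOR → 00010101101 = 173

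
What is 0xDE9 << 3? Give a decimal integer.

0xDE9 = 000110111101001
shift left by 3 → 110111101001000 = 28488
(equivalently, 3561 × 2^3 = 3561 × 8)

28488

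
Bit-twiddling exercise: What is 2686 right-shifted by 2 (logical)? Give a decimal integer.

2686 = 101001111110
shift right by 2 → 001010011111 = 671
(equivalently, floor(2686 / 4))

671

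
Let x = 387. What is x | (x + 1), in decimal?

x = 110000011 = 387
x + 1 = 110000100
OR    = 110000111 = 391
(x | (x + 1) sets the lowest cleared bit.)

391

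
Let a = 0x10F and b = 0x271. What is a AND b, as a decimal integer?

0x10F = 0100001111
0x271 = 1001110001
AND → 0000000001 = 1

1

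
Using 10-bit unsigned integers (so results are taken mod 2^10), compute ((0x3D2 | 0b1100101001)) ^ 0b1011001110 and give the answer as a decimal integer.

0x3D2 = 1111010010
0b1100101001 = 1100101001
→ | → 1111111011 = 1019
0b1011001110 = 1011001110
→ ^ → 0100110101 = 309

309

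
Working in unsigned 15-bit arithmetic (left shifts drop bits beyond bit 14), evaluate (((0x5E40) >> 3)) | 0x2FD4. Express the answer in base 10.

0x5E40 = 101111001000000
→ >> 3 → 000101111001000 = 3016
0x2FD4 = 010111111010100
→ | → 010111111011100 = 12252

12252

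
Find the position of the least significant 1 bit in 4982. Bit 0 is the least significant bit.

4982 = 1001101110110
Trailing zeros: 1, so the lowest set bit is bit 1 (value 2).

1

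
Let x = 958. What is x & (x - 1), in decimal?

956

x = 1110111110 = 958
x - 1 = 1110111101
AND   = 1110111100 = 956
(x & (x - 1) clears the lowest set bit of x.)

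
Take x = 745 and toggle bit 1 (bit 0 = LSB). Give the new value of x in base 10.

x = 00001011101001
bit 1 is currently 0; toggle it via x ^ (1 << 1) = x ^ 2
→ 00001011101011 = 747

747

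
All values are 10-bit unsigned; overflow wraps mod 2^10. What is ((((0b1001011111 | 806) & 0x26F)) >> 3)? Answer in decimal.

0b1001011111 = 1001011111
806 = 1100100110
→ | → 1101111111 = 895
0x26F = 1001101111
→ & → 1001101111 = 623
→ >> 3 → 0001001101 = 77

77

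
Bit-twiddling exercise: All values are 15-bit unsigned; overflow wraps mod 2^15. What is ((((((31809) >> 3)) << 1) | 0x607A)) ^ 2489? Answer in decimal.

31809 = 111110001000001
→ >> 3 → 000111110001000 = 3976
→ << 1 (mod 2^15) → 001111100010000 = 7952
0x607A = 110000001111010
→ | → 111111101111010 = 32634
2489 = 000100110111001
→ ^ → 111011011000011 = 30403

30403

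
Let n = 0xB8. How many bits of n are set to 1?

0xB8 = 10111000
Count the 1s: 1 + 1 + 1 + 1 = 4

4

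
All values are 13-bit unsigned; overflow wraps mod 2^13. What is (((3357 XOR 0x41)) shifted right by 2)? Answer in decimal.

855

3357 = 0110100011101
0x41 = 0000001000001
→ XOR → 0110101011100 = 3420
→ shifted right by 2 → 0001101010111 = 855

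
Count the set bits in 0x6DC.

7

0x6DC = 11011011100
Count the 1s: 1 + 1 + 1 + 1 + 1 + 1 + 1 = 7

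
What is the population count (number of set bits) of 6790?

6790 = 1101010000110
Count the 1s: 1 + 1 + 1 + 1 + 1 + 1 = 6

6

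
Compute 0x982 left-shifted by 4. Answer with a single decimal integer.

38944

0x982 = 0000100110000010
shift left by 4 → 1001100000100000 = 38944
(equivalently, 2434 × 2^4 = 2434 × 16)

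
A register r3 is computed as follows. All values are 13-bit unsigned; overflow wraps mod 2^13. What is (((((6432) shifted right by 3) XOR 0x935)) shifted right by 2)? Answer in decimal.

644

6432 = 1100100100000
→ shifted right by 3 → 0001100100100 = 804
0x935 = 0100100110101
→ XOR → 0101000010001 = 2577
→ shifted right by 2 → 0001010000100 = 644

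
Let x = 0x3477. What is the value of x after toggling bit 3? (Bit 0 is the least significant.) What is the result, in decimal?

13439

x = 11010001110111
bit 3 is currently 0; toggle it via x ^ (1 << 3) = x ^ 8
→ 11010001111111 = 13439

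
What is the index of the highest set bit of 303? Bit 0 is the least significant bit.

8

303 = 100101111
The topmost 1 is at position 8 (since 2^8 = 256 ≤ 303 < 512).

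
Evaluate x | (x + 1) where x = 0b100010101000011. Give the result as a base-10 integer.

x = 100010101000011 = 17731
x + 1 = 100010101000100
OR    = 100010101000111 = 17735
(x | (x + 1) sets the lowest cleared bit.)

17735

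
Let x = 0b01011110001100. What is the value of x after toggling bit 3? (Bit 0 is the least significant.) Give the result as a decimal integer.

6020

x = 01011110001100
bit 3 is currently 1; toggle it via x ^ (1 << 3) = x ^ 8
→ 01011110000100 = 6020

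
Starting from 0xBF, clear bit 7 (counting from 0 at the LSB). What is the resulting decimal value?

x = 10111111
bit 7 is currently 1; clear it via x & ~(1 << 7) = x & ~128
→ 00111111 = 63

63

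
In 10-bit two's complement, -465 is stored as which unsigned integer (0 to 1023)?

559

465 in 10 bits: 0111010001
Invert: 1000101110
Add 1:  1000101111 = 559
(Check: 2^10 - 465 = 1024 - 465 = 559.)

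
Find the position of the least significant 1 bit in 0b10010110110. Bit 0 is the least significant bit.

1

0b10010110110 = 10010110110
Trailing zeros: 1, so the lowest set bit is bit 1 (value 2).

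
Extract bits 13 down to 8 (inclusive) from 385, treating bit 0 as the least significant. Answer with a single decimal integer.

v = 000000110000001
Shift right by 8: 0000001
Mask low 6 bits: 000001 = 1

1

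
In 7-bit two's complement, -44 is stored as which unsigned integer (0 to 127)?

84

44 in 7 bits: 0101100
Invert: 1010011
Add 1:  1010100 = 84
(Check: 2^7 - 44 = 128 - 44 = 84.)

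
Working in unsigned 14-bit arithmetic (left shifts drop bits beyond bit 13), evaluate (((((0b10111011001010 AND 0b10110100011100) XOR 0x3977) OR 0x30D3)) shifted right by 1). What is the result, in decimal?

0b10111011001010 = 10111011001010
0b10110100011100 = 10110100011100
→ AND → 10110000001000 = 11272
0x3977 = 11100101110111
→ XOR → 01010101111111 = 5503
0x30D3 = 11000011010011
→ OR → 11010111111111 = 13823
→ shifted right by 1 → 01101011111111 = 6911

6911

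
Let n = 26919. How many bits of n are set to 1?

26919 = 110100100100111
Count the 1s: 1 + 1 + 1 + 1 + 1 + 1 + 1 + 1 = 8

8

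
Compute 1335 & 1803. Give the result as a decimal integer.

1283

1335 = 10100110111
1803 = 11100001011
AND → 10100000011 = 1283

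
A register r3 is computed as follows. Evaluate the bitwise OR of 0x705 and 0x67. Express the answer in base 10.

0x705 = 11100000101
0x67 = 00001100111
 OR → 11101100111 = 1895

1895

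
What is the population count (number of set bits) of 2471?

7

2471 = 100110100111
Count the 1s: 1 + 1 + 1 + 1 + 1 + 1 + 1 = 7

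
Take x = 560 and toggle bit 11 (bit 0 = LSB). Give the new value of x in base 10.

2608

x = 001000110000
bit 11 is currently 0; toggle it via x ^ (1 << 11) = x ^ 2048
→ 101000110000 = 2608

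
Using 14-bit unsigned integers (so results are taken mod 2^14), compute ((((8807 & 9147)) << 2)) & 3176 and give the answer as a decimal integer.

8807 = 10001001100111
9147 = 10001110111011
→ & → 10001000100011 = 8739
→ << 2 (mod 2^14) → 00100010001100 = 2188
3176 = 00110001101000
→ & → 00100000001000 = 2056

2056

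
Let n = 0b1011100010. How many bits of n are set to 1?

5

n = 1011100010
Count the 1s: 1 + 1 + 1 + 1 + 1 = 5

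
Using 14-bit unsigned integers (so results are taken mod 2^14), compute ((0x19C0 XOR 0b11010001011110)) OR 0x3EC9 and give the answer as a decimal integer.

16351

0x19C0 = 01100111000000
0b11010001011110 = 11010001011110
→ XOR → 10110110011110 = 11678
0x3EC9 = 11111011001001
→ OR → 11111111011111 = 16351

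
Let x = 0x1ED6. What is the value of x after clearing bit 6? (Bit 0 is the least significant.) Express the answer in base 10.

x = 1111011010110
bit 6 is currently 1; clear it via x & ~(1 << 6) = x & ~64
→ 1111010010110 = 7830

7830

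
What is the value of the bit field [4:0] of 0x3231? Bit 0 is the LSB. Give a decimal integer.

v = 11001000110001
Shift right by 0: 11001000110001
Mask low 5 bits: 10001 = 17

17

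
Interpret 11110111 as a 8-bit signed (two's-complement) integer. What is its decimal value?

pattern = 11110111 (MSB is 1 ⇒ negative)
Invert: 00001000, add 1 → 00001001 = 9, so the value is -9.
(Equivalently: 247 - 2^8 = 247 - 256 = -9.)

-9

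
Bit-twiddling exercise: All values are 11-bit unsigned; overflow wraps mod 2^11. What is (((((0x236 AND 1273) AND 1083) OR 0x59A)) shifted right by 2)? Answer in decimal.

0x236 = 01000110110
1273 = 10011111001
→ AND → 00000110000 = 48
1083 = 10000111011
→ AND → 00000110000 = 48
0x59A = 10110011010
→ OR → 10110111010 = 1466
→ shifted right by 2 → 00101101110 = 366

366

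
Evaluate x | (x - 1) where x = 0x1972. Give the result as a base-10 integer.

6515

x = 1100101110010 = 6514
x - 1 = 1100101110001
OR    = 1100101110011 = 6515
(x | (x - 1) sets all bits below the lowest set bit.)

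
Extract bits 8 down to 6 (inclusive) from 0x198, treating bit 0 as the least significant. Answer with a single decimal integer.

v = 0110011000
Shift right by 6: 0110
Mask low 3 bits: 110 = 6

6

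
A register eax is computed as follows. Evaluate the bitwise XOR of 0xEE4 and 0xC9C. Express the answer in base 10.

0xEE4 = 111011100100
0xC9C = 110010011100
XOR → 001001111000 = 632

632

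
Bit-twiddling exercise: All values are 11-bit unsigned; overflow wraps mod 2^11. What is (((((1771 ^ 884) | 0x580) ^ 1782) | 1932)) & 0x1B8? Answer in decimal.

424

1771 = 11011101011
884 = 01101110100
→ ^ → 10110011111 = 1439
0x580 = 10110000000
→ | → 10110011111 = 1439
1782 = 11011110110
→ ^ → 01101101001 = 873
1932 = 11110001100
→ | → 11111101101 = 2029
0x1B8 = 00110111000
→ & → 00110101000 = 424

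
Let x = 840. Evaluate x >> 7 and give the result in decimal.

840 = 1101001000
shift right by 7 → 0000000110 = 6
(equivalently, floor(840 / 128))

6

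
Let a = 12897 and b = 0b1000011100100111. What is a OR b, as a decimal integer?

46951

12897 = 0011001001100001
b = 1000011100100111
 OR → 1011011101100111 = 46951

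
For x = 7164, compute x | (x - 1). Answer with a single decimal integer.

7167

x = 1101111111100 = 7164
x - 1 = 1101111111011
OR    = 1101111111111 = 7167
(x | (x - 1) sets all bits below the lowest set bit.)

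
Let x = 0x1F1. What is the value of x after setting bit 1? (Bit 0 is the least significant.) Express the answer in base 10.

499

x = 111110001
bit 1 is currently 0; set it via x | (1 << 1) = x | 2
→ 111110011 = 499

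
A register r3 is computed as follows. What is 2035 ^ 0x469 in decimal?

922

2035 = 11111110011
0x469 = 10001101001
XOR → 01110011010 = 922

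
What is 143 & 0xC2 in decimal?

130

143 = 10001111
0xC2 = 11000010
AND → 10000010 = 130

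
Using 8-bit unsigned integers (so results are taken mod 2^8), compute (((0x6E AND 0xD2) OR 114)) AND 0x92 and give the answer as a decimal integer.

18

0x6E = 01101110
0xD2 = 11010010
→ AND → 01000010 = 66
114 = 01110010
→ OR → 01110010 = 114
0x92 = 10010010
→ AND → 00010010 = 18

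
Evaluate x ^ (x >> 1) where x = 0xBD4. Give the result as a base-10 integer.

x = 101111010100 = 3028
x>>1 = 010111101010
XOR  = 111000111110 = 3646
(x ^ (x >> 1) gives the standard binary-reflected Gray code of x.)

3646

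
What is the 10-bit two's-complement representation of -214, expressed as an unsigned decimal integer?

810

214 in 10 bits: 0011010110
Invert: 1100101001
Add 1:  1100101010 = 810
(Check: 2^10 - 214 = 1024 - 214 = 810.)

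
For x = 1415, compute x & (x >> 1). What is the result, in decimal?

x = 10110000111 = 1415
x>>1 = 01011000011
AND  = 00010000011 = 131
(x & (x >> 1) has a 1 wherever x has two consecutive 1 bits.)

131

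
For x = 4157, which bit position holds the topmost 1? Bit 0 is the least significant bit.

4157 = 1000000111101
The topmost 1 is at position 12 (since 2^12 = 4096 ≤ 4157 < 8192).

12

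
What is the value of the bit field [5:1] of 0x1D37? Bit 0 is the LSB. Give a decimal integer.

27

v = 1110100110111
Shift right by 1: 111010011011
Mask low 5 bits: 11011 = 27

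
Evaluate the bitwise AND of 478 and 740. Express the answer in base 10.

478 = 0111011110
740 = 1011100100
AND → 0011000100 = 196

196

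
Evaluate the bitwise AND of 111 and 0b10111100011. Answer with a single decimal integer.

111 = 00001101111
b = 10111100011
AND → 00001100011 = 99

99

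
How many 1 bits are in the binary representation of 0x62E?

6

0x62E = 11000101110
Count the 1s: 1 + 1 + 1 + 1 + 1 + 1 = 6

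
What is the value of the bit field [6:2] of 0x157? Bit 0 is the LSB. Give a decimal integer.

v = 0101010111
Shift right by 2: 01010101
Mask low 5 bits: 10101 = 21

21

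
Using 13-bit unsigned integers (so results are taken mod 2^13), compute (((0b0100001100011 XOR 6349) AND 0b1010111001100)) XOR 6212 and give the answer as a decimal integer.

0b0100001100011 = 0100001100011
6349 = 1100011001101
→ XOR → 1000010101110 = 4270
0b1010111001100 = 1010111001100
→ AND → 1000010001100 = 4236
6212 = 1100001000100
→ XOR → 0100011001000 = 2248

2248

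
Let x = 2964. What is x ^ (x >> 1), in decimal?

x = 101110010100 = 2964
x>>1 = 010111001010
XOR  = 111001011110 = 3678
(x ^ (x >> 1) gives the standard binary-reflected Gray code of x.)

3678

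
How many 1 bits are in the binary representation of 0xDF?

7

0xDF = 11011111
Count the 1s: 1 + 1 + 1 + 1 + 1 + 1 + 1 = 7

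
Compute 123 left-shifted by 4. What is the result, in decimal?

123 = 00001111011
shift left by 4 → 11110110000 = 1968
(equivalently, 123 × 2^4 = 123 × 16)

1968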